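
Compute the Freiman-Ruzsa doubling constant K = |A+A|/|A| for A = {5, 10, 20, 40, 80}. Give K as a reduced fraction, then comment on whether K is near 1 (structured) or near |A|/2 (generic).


|A| = 5.
Compute A + A by enumerating all 25 pairs.
A + A = {10, 15, 20, 25, 30, 40, 45, 50, 60, 80, 85, 90, 100, 120, 160}, so |A + A| = 15.
K = |A + A| / |A| = 15/5 = 3/1 ≈ 3.0000.
Reference: AP of size 5 gives K = 9/5 ≈ 1.8000; a fully generic set of size 5 gives K ≈ 3.0000.

|A| = 5, |A + A| = 15, K = 15/5 = 3/1.


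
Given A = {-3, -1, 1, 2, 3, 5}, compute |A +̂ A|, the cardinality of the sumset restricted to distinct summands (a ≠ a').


Restricted sumset: A +̂ A = {a + a' : a ∈ A, a' ∈ A, a ≠ a'}.
Equivalently, take A + A and drop any sum 2a that is achievable ONLY as a + a for a ∈ A (i.e. sums representable only with equal summands).
Enumerate pairs (a, a') with a < a' (symmetric, so each unordered pair gives one sum; this covers all a ≠ a'):
  -3 + -1 = -4
  -3 + 1 = -2
  -3 + 2 = -1
  -3 + 3 = 0
  -3 + 5 = 2
  -1 + 1 = 0
  -1 + 2 = 1
  -1 + 3 = 2
  -1 + 5 = 4
  1 + 2 = 3
  1 + 3 = 4
  1 + 5 = 6
  2 + 3 = 5
  2 + 5 = 7
  3 + 5 = 8
Collected distinct sums: {-4, -2, -1, 0, 1, 2, 3, 4, 5, 6, 7, 8}
|A +̂ A| = 12
(Reference bound: |A +̂ A| ≥ 2|A| - 3 for |A| ≥ 2, with |A| = 6 giving ≥ 9.)

|A +̂ A| = 12


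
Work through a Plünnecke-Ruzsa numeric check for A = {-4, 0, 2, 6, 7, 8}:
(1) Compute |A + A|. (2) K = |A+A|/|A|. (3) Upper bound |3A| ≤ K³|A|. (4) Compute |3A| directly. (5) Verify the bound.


|A| = 6.
Step 1: Compute A + A by enumerating all 36 pairs.
A + A = {-8, -4, -2, 0, 2, 3, 4, 6, 7, 8, 9, 10, 12, 13, 14, 15, 16}, so |A + A| = 17.
Step 2: Doubling constant K = |A + A|/|A| = 17/6 = 17/6 ≈ 2.8333.
Step 3: Plünnecke-Ruzsa gives |3A| ≤ K³·|A| = (2.8333)³ · 6 ≈ 136.4722.
Step 4: Compute 3A = A + A + A directly by enumerating all triples (a,b,c) ∈ A³; |3A| = 30.
Step 5: Check 30 ≤ 136.4722? Yes ✓.

K = 17/6, Plünnecke-Ruzsa bound K³|A| ≈ 136.4722, |3A| = 30, inequality holds.


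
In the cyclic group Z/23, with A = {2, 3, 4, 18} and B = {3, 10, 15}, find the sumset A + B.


Work in Z/23Z: reduce every sum a + b modulo 23.
Enumerate all 12 pairs:
a = 2: 2+3=5, 2+10=12, 2+15=17
a = 3: 3+3=6, 3+10=13, 3+15=18
a = 4: 4+3=7, 4+10=14, 4+15=19
a = 18: 18+3=21, 18+10=5, 18+15=10
Distinct residues collected: {5, 6, 7, 10, 12, 13, 14, 17, 18, 19, 21}
|A + B| = 11 (out of 23 total residues).

A + B = {5, 6, 7, 10, 12, 13, 14, 17, 18, 19, 21}


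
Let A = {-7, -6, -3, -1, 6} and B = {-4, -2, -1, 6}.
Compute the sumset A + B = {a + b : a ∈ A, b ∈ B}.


A + B = {a + b : a ∈ A, b ∈ B}.
Enumerate all |A|·|B| = 5·4 = 20 pairs (a, b) and collect distinct sums.
a = -7: -7+-4=-11, -7+-2=-9, -7+-1=-8, -7+6=-1
a = -6: -6+-4=-10, -6+-2=-8, -6+-1=-7, -6+6=0
a = -3: -3+-4=-7, -3+-2=-5, -3+-1=-4, -3+6=3
a = -1: -1+-4=-5, -1+-2=-3, -1+-1=-2, -1+6=5
a = 6: 6+-4=2, 6+-2=4, 6+-1=5, 6+6=12
Collecting distinct sums: A + B = {-11, -10, -9, -8, -7, -5, -4, -3, -2, -1, 0, 2, 3, 4, 5, 12}
|A + B| = 16

A + B = {-11, -10, -9, -8, -7, -5, -4, -3, -2, -1, 0, 2, 3, 4, 5, 12}


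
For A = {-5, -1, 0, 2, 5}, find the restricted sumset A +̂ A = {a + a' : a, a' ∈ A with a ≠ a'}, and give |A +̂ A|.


Restricted sumset: A +̂ A = {a + a' : a ∈ A, a' ∈ A, a ≠ a'}.
Equivalently, take A + A and drop any sum 2a that is achievable ONLY as a + a for a ∈ A (i.e. sums representable only with equal summands).
Enumerate pairs (a, a') with a < a' (symmetric, so each unordered pair gives one sum; this covers all a ≠ a'):
  -5 + -1 = -6
  -5 + 0 = -5
  -5 + 2 = -3
  -5 + 5 = 0
  -1 + 0 = -1
  -1 + 2 = 1
  -1 + 5 = 4
  0 + 2 = 2
  0 + 5 = 5
  2 + 5 = 7
Collected distinct sums: {-6, -5, -3, -1, 0, 1, 2, 4, 5, 7}
|A +̂ A| = 10
(Reference bound: |A +̂ A| ≥ 2|A| - 3 for |A| ≥ 2, with |A| = 5 giving ≥ 7.)

|A +̂ A| = 10


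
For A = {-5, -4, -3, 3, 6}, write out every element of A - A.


A - A = {a - a' : a, a' ∈ A}.
Compute a - a' for each ordered pair (a, a'):
a = -5: -5--5=0, -5--4=-1, -5--3=-2, -5-3=-8, -5-6=-11
a = -4: -4--5=1, -4--4=0, -4--3=-1, -4-3=-7, -4-6=-10
a = -3: -3--5=2, -3--4=1, -3--3=0, -3-3=-6, -3-6=-9
a = 3: 3--5=8, 3--4=7, 3--3=6, 3-3=0, 3-6=-3
a = 6: 6--5=11, 6--4=10, 6--3=9, 6-3=3, 6-6=0
Collecting distinct values (and noting 0 appears from a-a):
A - A = {-11, -10, -9, -8, -7, -6, -3, -2, -1, 0, 1, 2, 3, 6, 7, 8, 9, 10, 11}
|A - A| = 19

A - A = {-11, -10, -9, -8, -7, -6, -3, -2, -1, 0, 1, 2, 3, 6, 7, 8, 9, 10, 11}


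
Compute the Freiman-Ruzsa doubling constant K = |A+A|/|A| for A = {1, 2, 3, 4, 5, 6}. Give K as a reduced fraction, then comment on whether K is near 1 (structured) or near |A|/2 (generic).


|A| = 6.
Compute A + A by enumerating all 36 pairs.
A + A = {2, 3, 4, 5, 6, 7, 8, 9, 10, 11, 12}, so |A + A| = 11.
K = |A + A| / |A| = 11/6 (already in lowest terms) ≈ 1.8333.
Reference: AP of size 6 gives K = 11/6 ≈ 1.8333; a fully generic set of size 6 gives K ≈ 3.5000.

|A| = 6, |A + A| = 11, K = 11/6.


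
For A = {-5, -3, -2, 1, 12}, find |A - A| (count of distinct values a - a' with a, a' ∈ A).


A - A = {a - a' : a, a' ∈ A}; |A| = 5.
Bounds: 2|A|-1 ≤ |A - A| ≤ |A|² - |A| + 1, i.e. 9 ≤ |A - A| ≤ 21.
Note: 0 ∈ A - A always (from a - a). The set is symmetric: if d ∈ A - A then -d ∈ A - A.
Enumerate nonzero differences d = a - a' with a > a' (then include -d):
Positive differences: {1, 2, 3, 4, 6, 11, 14, 15, 17}
Full difference set: {0} ∪ (positive diffs) ∪ (negative diffs).
|A - A| = 1 + 2·9 = 19 (matches direct enumeration: 19).

|A - A| = 19


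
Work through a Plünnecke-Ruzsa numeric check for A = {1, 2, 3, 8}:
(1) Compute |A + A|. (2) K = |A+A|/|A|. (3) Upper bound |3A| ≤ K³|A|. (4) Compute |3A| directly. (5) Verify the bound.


|A| = 4.
Step 1: Compute A + A by enumerating all 16 pairs.
A + A = {2, 3, 4, 5, 6, 9, 10, 11, 16}, so |A + A| = 9.
Step 2: Doubling constant K = |A + A|/|A| = 9/4 = 9/4 ≈ 2.2500.
Step 3: Plünnecke-Ruzsa gives |3A| ≤ K³·|A| = (2.2500)³ · 4 ≈ 45.5625.
Step 4: Compute 3A = A + A + A directly by enumerating all triples (a,b,c) ∈ A³; |3A| = 16.
Step 5: Check 16 ≤ 45.5625? Yes ✓.

K = 9/4, Plünnecke-Ruzsa bound K³|A| ≈ 45.5625, |3A| = 16, inequality holds.


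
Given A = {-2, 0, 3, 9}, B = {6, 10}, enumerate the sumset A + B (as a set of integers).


A + B = {a + b : a ∈ A, b ∈ B}.
Enumerate all |A|·|B| = 4·2 = 8 pairs (a, b) and collect distinct sums.
a = -2: -2+6=4, -2+10=8
a = 0: 0+6=6, 0+10=10
a = 3: 3+6=9, 3+10=13
a = 9: 9+6=15, 9+10=19
Collecting distinct sums: A + B = {4, 6, 8, 9, 10, 13, 15, 19}
|A + B| = 8

A + B = {4, 6, 8, 9, 10, 13, 15, 19}


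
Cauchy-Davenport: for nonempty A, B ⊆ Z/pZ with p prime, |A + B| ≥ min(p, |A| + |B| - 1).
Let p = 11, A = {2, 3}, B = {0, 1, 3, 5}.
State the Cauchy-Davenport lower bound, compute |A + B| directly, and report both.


Cauchy-Davenport: |A + B| ≥ min(p, |A| + |B| - 1) for A, B nonempty in Z/pZ.
|A| = 2, |B| = 4, p = 11.
CD lower bound = min(11, 2 + 4 - 1) = min(11, 5) = 5.
Compute A + B mod 11 directly:
a = 2: 2+0=2, 2+1=3, 2+3=5, 2+5=7
a = 3: 3+0=3, 3+1=4, 3+3=6, 3+5=8
A + B = {2, 3, 4, 5, 6, 7, 8}, so |A + B| = 7.
Verify: 7 ≥ 5? Yes ✓.

CD lower bound = 5, actual |A + B| = 7.


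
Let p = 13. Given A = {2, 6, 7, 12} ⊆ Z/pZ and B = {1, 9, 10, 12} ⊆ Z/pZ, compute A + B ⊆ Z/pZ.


Work in Z/13Z: reduce every sum a + b modulo 13.
Enumerate all 16 pairs:
a = 2: 2+1=3, 2+9=11, 2+10=12, 2+12=1
a = 6: 6+1=7, 6+9=2, 6+10=3, 6+12=5
a = 7: 7+1=8, 7+9=3, 7+10=4, 7+12=6
a = 12: 12+1=0, 12+9=8, 12+10=9, 12+12=11
Distinct residues collected: {0, 1, 2, 3, 4, 5, 6, 7, 8, 9, 11, 12}
|A + B| = 12 (out of 13 total residues).

A + B = {0, 1, 2, 3, 4, 5, 6, 7, 8, 9, 11, 12}


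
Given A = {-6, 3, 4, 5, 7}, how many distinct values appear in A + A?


A + A = {a + a' : a, a' ∈ A}; |A| = 5.
General bounds: 2|A| - 1 ≤ |A + A| ≤ |A|(|A|+1)/2, i.e. 9 ≤ |A + A| ≤ 15.
Lower bound 2|A|-1 is attained iff A is an arithmetic progression.
Enumerate sums a + a' for a ≤ a' (symmetric, so this suffices):
a = -6: -6+-6=-12, -6+3=-3, -6+4=-2, -6+5=-1, -6+7=1
a = 3: 3+3=6, 3+4=7, 3+5=8, 3+7=10
a = 4: 4+4=8, 4+5=9, 4+7=11
a = 5: 5+5=10, 5+7=12
a = 7: 7+7=14
Distinct sums: {-12, -3, -2, -1, 1, 6, 7, 8, 9, 10, 11, 12, 14}
|A + A| = 13

|A + A| = 13


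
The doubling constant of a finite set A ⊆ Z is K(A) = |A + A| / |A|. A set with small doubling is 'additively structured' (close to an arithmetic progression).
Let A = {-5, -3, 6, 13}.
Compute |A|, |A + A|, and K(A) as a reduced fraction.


|A| = 4.
Compute A + A by enumerating all 16 pairs.
A + A = {-10, -8, -6, 1, 3, 8, 10, 12, 19, 26}, so |A + A| = 10.
K = |A + A| / |A| = 10/4 = 5/2 ≈ 2.5000.
Reference: AP of size 4 gives K = 7/4 ≈ 1.7500; a fully generic set of size 4 gives K ≈ 2.5000.

|A| = 4, |A + A| = 10, K = 10/4 = 5/2.


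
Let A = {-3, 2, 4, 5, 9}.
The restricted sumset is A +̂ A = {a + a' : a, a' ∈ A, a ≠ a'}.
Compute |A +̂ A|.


Restricted sumset: A +̂ A = {a + a' : a ∈ A, a' ∈ A, a ≠ a'}.
Equivalently, take A + A and drop any sum 2a that is achievable ONLY as a + a for a ∈ A (i.e. sums representable only with equal summands).
Enumerate pairs (a, a') with a < a' (symmetric, so each unordered pair gives one sum; this covers all a ≠ a'):
  -3 + 2 = -1
  -3 + 4 = 1
  -3 + 5 = 2
  -3 + 9 = 6
  2 + 4 = 6
  2 + 5 = 7
  2 + 9 = 11
  4 + 5 = 9
  4 + 9 = 13
  5 + 9 = 14
Collected distinct sums: {-1, 1, 2, 6, 7, 9, 11, 13, 14}
|A +̂ A| = 9
(Reference bound: |A +̂ A| ≥ 2|A| - 3 for |A| ≥ 2, with |A| = 5 giving ≥ 7.)

|A +̂ A| = 9


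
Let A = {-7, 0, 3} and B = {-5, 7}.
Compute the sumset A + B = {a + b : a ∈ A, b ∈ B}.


A + B = {a + b : a ∈ A, b ∈ B}.
Enumerate all |A|·|B| = 3·2 = 6 pairs (a, b) and collect distinct sums.
a = -7: -7+-5=-12, -7+7=0
a = 0: 0+-5=-5, 0+7=7
a = 3: 3+-5=-2, 3+7=10
Collecting distinct sums: A + B = {-12, -5, -2, 0, 7, 10}
|A + B| = 6

A + B = {-12, -5, -2, 0, 7, 10}


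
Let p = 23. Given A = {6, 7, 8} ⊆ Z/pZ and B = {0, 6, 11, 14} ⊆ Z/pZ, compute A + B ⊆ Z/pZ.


Work in Z/23Z: reduce every sum a + b modulo 23.
Enumerate all 12 pairs:
a = 6: 6+0=6, 6+6=12, 6+11=17, 6+14=20
a = 7: 7+0=7, 7+6=13, 7+11=18, 7+14=21
a = 8: 8+0=8, 8+6=14, 8+11=19, 8+14=22
Distinct residues collected: {6, 7, 8, 12, 13, 14, 17, 18, 19, 20, 21, 22}
|A + B| = 12 (out of 23 total residues).

A + B = {6, 7, 8, 12, 13, 14, 17, 18, 19, 20, 21, 22}


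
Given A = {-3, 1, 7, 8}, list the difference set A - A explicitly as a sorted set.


A - A = {a - a' : a, a' ∈ A}.
Compute a - a' for each ordered pair (a, a'):
a = -3: -3--3=0, -3-1=-4, -3-7=-10, -3-8=-11
a = 1: 1--3=4, 1-1=0, 1-7=-6, 1-8=-7
a = 7: 7--3=10, 7-1=6, 7-7=0, 7-8=-1
a = 8: 8--3=11, 8-1=7, 8-7=1, 8-8=0
Collecting distinct values (and noting 0 appears from a-a):
A - A = {-11, -10, -7, -6, -4, -1, 0, 1, 4, 6, 7, 10, 11}
|A - A| = 13

A - A = {-11, -10, -7, -6, -4, -1, 0, 1, 4, 6, 7, 10, 11}


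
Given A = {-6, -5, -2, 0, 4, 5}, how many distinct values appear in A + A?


A + A = {a + a' : a, a' ∈ A}; |A| = 6.
General bounds: 2|A| - 1 ≤ |A + A| ≤ |A|(|A|+1)/2, i.e. 11 ≤ |A + A| ≤ 21.
Lower bound 2|A|-1 is attained iff A is an arithmetic progression.
Enumerate sums a + a' for a ≤ a' (symmetric, so this suffices):
a = -6: -6+-6=-12, -6+-5=-11, -6+-2=-8, -6+0=-6, -6+4=-2, -6+5=-1
a = -5: -5+-5=-10, -5+-2=-7, -5+0=-5, -5+4=-1, -5+5=0
a = -2: -2+-2=-4, -2+0=-2, -2+4=2, -2+5=3
a = 0: 0+0=0, 0+4=4, 0+5=5
a = 4: 4+4=8, 4+5=9
a = 5: 5+5=10
Distinct sums: {-12, -11, -10, -8, -7, -6, -5, -4, -2, -1, 0, 2, 3, 4, 5, 8, 9, 10}
|A + A| = 18

|A + A| = 18


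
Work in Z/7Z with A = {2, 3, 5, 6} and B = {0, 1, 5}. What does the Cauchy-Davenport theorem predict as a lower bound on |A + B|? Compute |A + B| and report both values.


Cauchy-Davenport: |A + B| ≥ min(p, |A| + |B| - 1) for A, B nonempty in Z/pZ.
|A| = 4, |B| = 3, p = 7.
CD lower bound = min(7, 4 + 3 - 1) = min(7, 6) = 6.
Compute A + B mod 7 directly:
a = 2: 2+0=2, 2+1=3, 2+5=0
a = 3: 3+0=3, 3+1=4, 3+5=1
a = 5: 5+0=5, 5+1=6, 5+5=3
a = 6: 6+0=6, 6+1=0, 6+5=4
A + B = {0, 1, 2, 3, 4, 5, 6}, so |A + B| = 7.
Verify: 7 ≥ 6? Yes ✓.

CD lower bound = 6, actual |A + B| = 7.


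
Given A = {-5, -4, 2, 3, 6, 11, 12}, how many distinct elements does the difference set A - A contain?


A - A = {a - a' : a, a' ∈ A}; |A| = 7.
Bounds: 2|A|-1 ≤ |A - A| ≤ |A|² - |A| + 1, i.e. 13 ≤ |A - A| ≤ 43.
Note: 0 ∈ A - A always (from a - a). The set is symmetric: if d ∈ A - A then -d ∈ A - A.
Enumerate nonzero differences d = a - a' with a > a' (then include -d):
Positive differences: {1, 3, 4, 5, 6, 7, 8, 9, 10, 11, 15, 16, 17}
Full difference set: {0} ∪ (positive diffs) ∪ (negative diffs).
|A - A| = 1 + 2·13 = 27 (matches direct enumeration: 27).

|A - A| = 27


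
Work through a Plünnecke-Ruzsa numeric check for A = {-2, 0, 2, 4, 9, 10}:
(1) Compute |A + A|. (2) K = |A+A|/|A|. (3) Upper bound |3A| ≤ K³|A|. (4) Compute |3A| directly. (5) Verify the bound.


|A| = 6.
Step 1: Compute A + A by enumerating all 36 pairs.
A + A = {-4, -2, 0, 2, 4, 6, 7, 8, 9, 10, 11, 12, 13, 14, 18, 19, 20}, so |A + A| = 17.
Step 2: Doubling constant K = |A + A|/|A| = 17/6 = 17/6 ≈ 2.8333.
Step 3: Plünnecke-Ruzsa gives |3A| ≤ K³·|A| = (2.8333)³ · 6 ≈ 136.4722.
Step 4: Compute 3A = A + A + A directly by enumerating all triples (a,b,c) ∈ A³; |3A| = 30.
Step 5: Check 30 ≤ 136.4722? Yes ✓.

K = 17/6, Plünnecke-Ruzsa bound K³|A| ≈ 136.4722, |3A| = 30, inequality holds.


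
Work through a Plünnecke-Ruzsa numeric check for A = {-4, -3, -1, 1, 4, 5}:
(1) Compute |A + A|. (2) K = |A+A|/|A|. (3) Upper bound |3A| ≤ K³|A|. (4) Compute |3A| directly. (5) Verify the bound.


|A| = 6.
Step 1: Compute A + A by enumerating all 36 pairs.
A + A = {-8, -7, -6, -5, -4, -3, -2, 0, 1, 2, 3, 4, 5, 6, 8, 9, 10}, so |A + A| = 17.
Step 2: Doubling constant K = |A + A|/|A| = 17/6 = 17/6 ≈ 2.8333.
Step 3: Plünnecke-Ruzsa gives |3A| ≤ K³·|A| = (2.8333)³ · 6 ≈ 136.4722.
Step 4: Compute 3A = A + A + A directly by enumerating all triples (a,b,c) ∈ A³; |3A| = 28.
Step 5: Check 28 ≤ 136.4722? Yes ✓.

K = 17/6, Plünnecke-Ruzsa bound K³|A| ≈ 136.4722, |3A| = 28, inequality holds.


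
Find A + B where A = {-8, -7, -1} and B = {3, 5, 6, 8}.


A + B = {a + b : a ∈ A, b ∈ B}.
Enumerate all |A|·|B| = 3·4 = 12 pairs (a, b) and collect distinct sums.
a = -8: -8+3=-5, -8+5=-3, -8+6=-2, -8+8=0
a = -7: -7+3=-4, -7+5=-2, -7+6=-1, -7+8=1
a = -1: -1+3=2, -1+5=4, -1+6=5, -1+8=7
Collecting distinct sums: A + B = {-5, -4, -3, -2, -1, 0, 1, 2, 4, 5, 7}
|A + B| = 11

A + B = {-5, -4, -3, -2, -1, 0, 1, 2, 4, 5, 7}


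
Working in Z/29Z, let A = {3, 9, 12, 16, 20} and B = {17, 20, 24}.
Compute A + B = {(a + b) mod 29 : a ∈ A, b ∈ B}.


Work in Z/29Z: reduce every sum a + b modulo 29.
Enumerate all 15 pairs:
a = 3: 3+17=20, 3+20=23, 3+24=27
a = 9: 9+17=26, 9+20=0, 9+24=4
a = 12: 12+17=0, 12+20=3, 12+24=7
a = 16: 16+17=4, 16+20=7, 16+24=11
a = 20: 20+17=8, 20+20=11, 20+24=15
Distinct residues collected: {0, 3, 4, 7, 8, 11, 15, 20, 23, 26, 27}
|A + B| = 11 (out of 29 total residues).

A + B = {0, 3, 4, 7, 8, 11, 15, 20, 23, 26, 27}


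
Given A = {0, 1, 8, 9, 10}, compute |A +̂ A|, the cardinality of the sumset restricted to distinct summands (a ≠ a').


Restricted sumset: A +̂ A = {a + a' : a ∈ A, a' ∈ A, a ≠ a'}.
Equivalently, take A + A and drop any sum 2a that is achievable ONLY as a + a for a ∈ A (i.e. sums representable only with equal summands).
Enumerate pairs (a, a') with a < a' (symmetric, so each unordered pair gives one sum; this covers all a ≠ a'):
  0 + 1 = 1
  0 + 8 = 8
  0 + 9 = 9
  0 + 10 = 10
  1 + 8 = 9
  1 + 9 = 10
  1 + 10 = 11
  8 + 9 = 17
  8 + 10 = 18
  9 + 10 = 19
Collected distinct sums: {1, 8, 9, 10, 11, 17, 18, 19}
|A +̂ A| = 8
(Reference bound: |A +̂ A| ≥ 2|A| - 3 for |A| ≥ 2, with |A| = 5 giving ≥ 7.)

|A +̂ A| = 8


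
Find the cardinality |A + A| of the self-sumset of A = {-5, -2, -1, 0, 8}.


A + A = {a + a' : a, a' ∈ A}; |A| = 5.
General bounds: 2|A| - 1 ≤ |A + A| ≤ |A|(|A|+1)/2, i.e. 9 ≤ |A + A| ≤ 15.
Lower bound 2|A|-1 is attained iff A is an arithmetic progression.
Enumerate sums a + a' for a ≤ a' (symmetric, so this suffices):
a = -5: -5+-5=-10, -5+-2=-7, -5+-1=-6, -5+0=-5, -5+8=3
a = -2: -2+-2=-4, -2+-1=-3, -2+0=-2, -2+8=6
a = -1: -1+-1=-2, -1+0=-1, -1+8=7
a = 0: 0+0=0, 0+8=8
a = 8: 8+8=16
Distinct sums: {-10, -7, -6, -5, -4, -3, -2, -1, 0, 3, 6, 7, 8, 16}
|A + A| = 14

|A + A| = 14


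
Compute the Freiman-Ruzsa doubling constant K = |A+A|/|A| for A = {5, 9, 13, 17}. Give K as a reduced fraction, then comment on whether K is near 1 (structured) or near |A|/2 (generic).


|A| = 4.
Compute A + A by enumerating all 16 pairs.
A + A = {10, 14, 18, 22, 26, 30, 34}, so |A + A| = 7.
K = |A + A| / |A| = 7/4 (already in lowest terms) ≈ 1.7500.
Reference: AP of size 4 gives K = 7/4 ≈ 1.7500; a fully generic set of size 4 gives K ≈ 2.5000.

|A| = 4, |A + A| = 7, K = 7/4.


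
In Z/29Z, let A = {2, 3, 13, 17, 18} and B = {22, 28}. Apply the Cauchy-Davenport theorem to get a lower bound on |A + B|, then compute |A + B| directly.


Cauchy-Davenport: |A + B| ≥ min(p, |A| + |B| - 1) for A, B nonempty in Z/pZ.
|A| = 5, |B| = 2, p = 29.
CD lower bound = min(29, 5 + 2 - 1) = min(29, 6) = 6.
Compute A + B mod 29 directly:
a = 2: 2+22=24, 2+28=1
a = 3: 3+22=25, 3+28=2
a = 13: 13+22=6, 13+28=12
a = 17: 17+22=10, 17+28=16
a = 18: 18+22=11, 18+28=17
A + B = {1, 2, 6, 10, 11, 12, 16, 17, 24, 25}, so |A + B| = 10.
Verify: 10 ≥ 6? Yes ✓.

CD lower bound = 6, actual |A + B| = 10.


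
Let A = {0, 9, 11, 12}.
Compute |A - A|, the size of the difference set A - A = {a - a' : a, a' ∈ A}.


A - A = {a - a' : a, a' ∈ A}; |A| = 4.
Bounds: 2|A|-1 ≤ |A - A| ≤ |A|² - |A| + 1, i.e. 7 ≤ |A - A| ≤ 13.
Note: 0 ∈ A - A always (from a - a). The set is symmetric: if d ∈ A - A then -d ∈ A - A.
Enumerate nonzero differences d = a - a' with a > a' (then include -d):
Positive differences: {1, 2, 3, 9, 11, 12}
Full difference set: {0} ∪ (positive diffs) ∪ (negative diffs).
|A - A| = 1 + 2·6 = 13 (matches direct enumeration: 13).

|A - A| = 13


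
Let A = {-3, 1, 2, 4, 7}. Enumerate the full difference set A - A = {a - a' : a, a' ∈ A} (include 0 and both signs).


A - A = {a - a' : a, a' ∈ A}.
Compute a - a' for each ordered pair (a, a'):
a = -3: -3--3=0, -3-1=-4, -3-2=-5, -3-4=-7, -3-7=-10
a = 1: 1--3=4, 1-1=0, 1-2=-1, 1-4=-3, 1-7=-6
a = 2: 2--3=5, 2-1=1, 2-2=0, 2-4=-2, 2-7=-5
a = 4: 4--3=7, 4-1=3, 4-2=2, 4-4=0, 4-7=-3
a = 7: 7--3=10, 7-1=6, 7-2=5, 7-4=3, 7-7=0
Collecting distinct values (and noting 0 appears from a-a):
A - A = {-10, -7, -6, -5, -4, -3, -2, -1, 0, 1, 2, 3, 4, 5, 6, 7, 10}
|A - A| = 17

A - A = {-10, -7, -6, -5, -4, -3, -2, -1, 0, 1, 2, 3, 4, 5, 6, 7, 10}


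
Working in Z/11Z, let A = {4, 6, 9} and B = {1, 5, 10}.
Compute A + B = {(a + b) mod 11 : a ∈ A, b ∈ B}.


Work in Z/11Z: reduce every sum a + b modulo 11.
Enumerate all 9 pairs:
a = 4: 4+1=5, 4+5=9, 4+10=3
a = 6: 6+1=7, 6+5=0, 6+10=5
a = 9: 9+1=10, 9+5=3, 9+10=8
Distinct residues collected: {0, 3, 5, 7, 8, 9, 10}
|A + B| = 7 (out of 11 total residues).

A + B = {0, 3, 5, 7, 8, 9, 10}


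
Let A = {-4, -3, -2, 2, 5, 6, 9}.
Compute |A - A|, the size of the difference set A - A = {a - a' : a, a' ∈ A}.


A - A = {a - a' : a, a' ∈ A}; |A| = 7.
Bounds: 2|A|-1 ≤ |A - A| ≤ |A|² - |A| + 1, i.e. 13 ≤ |A - A| ≤ 43.
Note: 0 ∈ A - A always (from a - a). The set is symmetric: if d ∈ A - A then -d ∈ A - A.
Enumerate nonzero differences d = a - a' with a > a' (then include -d):
Positive differences: {1, 2, 3, 4, 5, 6, 7, 8, 9, 10, 11, 12, 13}
Full difference set: {0} ∪ (positive diffs) ∪ (negative diffs).
|A - A| = 1 + 2·13 = 27 (matches direct enumeration: 27).

|A - A| = 27


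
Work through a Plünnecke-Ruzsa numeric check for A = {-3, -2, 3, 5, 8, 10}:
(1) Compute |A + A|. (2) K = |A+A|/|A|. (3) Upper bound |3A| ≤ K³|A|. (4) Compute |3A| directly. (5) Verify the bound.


|A| = 6.
Step 1: Compute A + A by enumerating all 36 pairs.
A + A = {-6, -5, -4, 0, 1, 2, 3, 5, 6, 7, 8, 10, 11, 13, 15, 16, 18, 20}, so |A + A| = 18.
Step 2: Doubling constant K = |A + A|/|A| = 18/6 = 18/6 ≈ 3.0000.
Step 3: Plünnecke-Ruzsa gives |3A| ≤ K³·|A| = (3.0000)³ · 6 ≈ 162.0000.
Step 4: Compute 3A = A + A + A directly by enumerating all triples (a,b,c) ∈ A³; |3A| = 35.
Step 5: Check 35 ≤ 162.0000? Yes ✓.

K = 18/6, Plünnecke-Ruzsa bound K³|A| ≈ 162.0000, |3A| = 35, inequality holds.


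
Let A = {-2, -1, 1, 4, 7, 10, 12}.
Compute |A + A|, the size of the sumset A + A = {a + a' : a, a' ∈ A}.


A + A = {a + a' : a, a' ∈ A}; |A| = 7.
General bounds: 2|A| - 1 ≤ |A + A| ≤ |A|(|A|+1)/2, i.e. 13 ≤ |A + A| ≤ 28.
Lower bound 2|A|-1 is attained iff A is an arithmetic progression.
Enumerate sums a + a' for a ≤ a' (symmetric, so this suffices):
a = -2: -2+-2=-4, -2+-1=-3, -2+1=-1, -2+4=2, -2+7=5, -2+10=8, -2+12=10
a = -1: -1+-1=-2, -1+1=0, -1+4=3, -1+7=6, -1+10=9, -1+12=11
a = 1: 1+1=2, 1+4=5, 1+7=8, 1+10=11, 1+12=13
a = 4: 4+4=8, 4+7=11, 4+10=14, 4+12=16
a = 7: 7+7=14, 7+10=17, 7+12=19
a = 10: 10+10=20, 10+12=22
a = 12: 12+12=24
Distinct sums: {-4, -3, -2, -1, 0, 2, 3, 5, 6, 8, 9, 10, 11, 13, 14, 16, 17, 19, 20, 22, 24}
|A + A| = 21

|A + A| = 21


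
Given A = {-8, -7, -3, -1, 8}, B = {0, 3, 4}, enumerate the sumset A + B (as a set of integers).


A + B = {a + b : a ∈ A, b ∈ B}.
Enumerate all |A|·|B| = 5·3 = 15 pairs (a, b) and collect distinct sums.
a = -8: -8+0=-8, -8+3=-5, -8+4=-4
a = -7: -7+0=-7, -7+3=-4, -7+4=-3
a = -3: -3+0=-3, -3+3=0, -3+4=1
a = -1: -1+0=-1, -1+3=2, -1+4=3
a = 8: 8+0=8, 8+3=11, 8+4=12
Collecting distinct sums: A + B = {-8, -7, -5, -4, -3, -1, 0, 1, 2, 3, 8, 11, 12}
|A + B| = 13

A + B = {-8, -7, -5, -4, -3, -1, 0, 1, 2, 3, 8, 11, 12}


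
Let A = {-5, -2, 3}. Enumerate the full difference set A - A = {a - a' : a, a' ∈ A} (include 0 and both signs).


A - A = {a - a' : a, a' ∈ A}.
Compute a - a' for each ordered pair (a, a'):
a = -5: -5--5=0, -5--2=-3, -5-3=-8
a = -2: -2--5=3, -2--2=0, -2-3=-5
a = 3: 3--5=8, 3--2=5, 3-3=0
Collecting distinct values (and noting 0 appears from a-a):
A - A = {-8, -5, -3, 0, 3, 5, 8}
|A - A| = 7

A - A = {-8, -5, -3, 0, 3, 5, 8}


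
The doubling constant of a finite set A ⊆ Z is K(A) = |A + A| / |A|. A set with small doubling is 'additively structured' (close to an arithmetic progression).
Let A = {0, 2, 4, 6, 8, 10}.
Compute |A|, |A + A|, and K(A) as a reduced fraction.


|A| = 6.
Compute A + A by enumerating all 36 pairs.
A + A = {0, 2, 4, 6, 8, 10, 12, 14, 16, 18, 20}, so |A + A| = 11.
K = |A + A| / |A| = 11/6 (already in lowest terms) ≈ 1.8333.
Reference: AP of size 6 gives K = 11/6 ≈ 1.8333; a fully generic set of size 6 gives K ≈ 3.5000.

|A| = 6, |A + A| = 11, K = 11/6.


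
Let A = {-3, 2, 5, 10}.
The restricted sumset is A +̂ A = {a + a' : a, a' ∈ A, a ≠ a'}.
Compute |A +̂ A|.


Restricted sumset: A +̂ A = {a + a' : a ∈ A, a' ∈ A, a ≠ a'}.
Equivalently, take A + A and drop any sum 2a that is achievable ONLY as a + a for a ∈ A (i.e. sums representable only with equal summands).
Enumerate pairs (a, a') with a < a' (symmetric, so each unordered pair gives one sum; this covers all a ≠ a'):
  -3 + 2 = -1
  -3 + 5 = 2
  -3 + 10 = 7
  2 + 5 = 7
  2 + 10 = 12
  5 + 10 = 15
Collected distinct sums: {-1, 2, 7, 12, 15}
|A +̂ A| = 5
(Reference bound: |A +̂ A| ≥ 2|A| - 3 for |A| ≥ 2, with |A| = 4 giving ≥ 5.)

|A +̂ A| = 5


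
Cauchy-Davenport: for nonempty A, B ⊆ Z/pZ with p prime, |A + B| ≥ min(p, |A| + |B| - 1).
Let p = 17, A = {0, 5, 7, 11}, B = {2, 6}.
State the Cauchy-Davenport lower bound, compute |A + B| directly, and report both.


Cauchy-Davenport: |A + B| ≥ min(p, |A| + |B| - 1) for A, B nonempty in Z/pZ.
|A| = 4, |B| = 2, p = 17.
CD lower bound = min(17, 4 + 2 - 1) = min(17, 5) = 5.
Compute A + B mod 17 directly:
a = 0: 0+2=2, 0+6=6
a = 5: 5+2=7, 5+6=11
a = 7: 7+2=9, 7+6=13
a = 11: 11+2=13, 11+6=0
A + B = {0, 2, 6, 7, 9, 11, 13}, so |A + B| = 7.
Verify: 7 ≥ 5? Yes ✓.

CD lower bound = 5, actual |A + B| = 7.


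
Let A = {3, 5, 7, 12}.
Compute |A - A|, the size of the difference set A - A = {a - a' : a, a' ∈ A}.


A - A = {a - a' : a, a' ∈ A}; |A| = 4.
Bounds: 2|A|-1 ≤ |A - A| ≤ |A|² - |A| + 1, i.e. 7 ≤ |A - A| ≤ 13.
Note: 0 ∈ A - A always (from a - a). The set is symmetric: if d ∈ A - A then -d ∈ A - A.
Enumerate nonzero differences d = a - a' with a > a' (then include -d):
Positive differences: {2, 4, 5, 7, 9}
Full difference set: {0} ∪ (positive diffs) ∪ (negative diffs).
|A - A| = 1 + 2·5 = 11 (matches direct enumeration: 11).

|A - A| = 11


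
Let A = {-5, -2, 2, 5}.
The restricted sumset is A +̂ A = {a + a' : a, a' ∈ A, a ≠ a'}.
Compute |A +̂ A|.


Restricted sumset: A +̂ A = {a + a' : a ∈ A, a' ∈ A, a ≠ a'}.
Equivalently, take A + A and drop any sum 2a that is achievable ONLY as a + a for a ∈ A (i.e. sums representable only with equal summands).
Enumerate pairs (a, a') with a < a' (symmetric, so each unordered pair gives one sum; this covers all a ≠ a'):
  -5 + -2 = -7
  -5 + 2 = -3
  -5 + 5 = 0
  -2 + 2 = 0
  -2 + 5 = 3
  2 + 5 = 7
Collected distinct sums: {-7, -3, 0, 3, 7}
|A +̂ A| = 5
(Reference bound: |A +̂ A| ≥ 2|A| - 3 for |A| ≥ 2, with |A| = 4 giving ≥ 5.)

|A +̂ A| = 5


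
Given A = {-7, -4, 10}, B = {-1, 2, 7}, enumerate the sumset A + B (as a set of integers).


A + B = {a + b : a ∈ A, b ∈ B}.
Enumerate all |A|·|B| = 3·3 = 9 pairs (a, b) and collect distinct sums.
a = -7: -7+-1=-8, -7+2=-5, -7+7=0
a = -4: -4+-1=-5, -4+2=-2, -4+7=3
a = 10: 10+-1=9, 10+2=12, 10+7=17
Collecting distinct sums: A + B = {-8, -5, -2, 0, 3, 9, 12, 17}
|A + B| = 8

A + B = {-8, -5, -2, 0, 3, 9, 12, 17}


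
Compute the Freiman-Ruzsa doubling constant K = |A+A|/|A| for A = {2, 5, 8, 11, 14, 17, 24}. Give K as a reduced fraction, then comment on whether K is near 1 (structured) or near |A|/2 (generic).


|A| = 7.
Compute A + A by enumerating all 49 pairs.
A + A = {4, 7, 10, 13, 16, 19, 22, 25, 26, 28, 29, 31, 32, 34, 35, 38, 41, 48}, so |A + A| = 18.
K = |A + A| / |A| = 18/7 (already in lowest terms) ≈ 2.5714.
Reference: AP of size 7 gives K = 13/7 ≈ 1.8571; a fully generic set of size 7 gives K ≈ 4.0000.

|A| = 7, |A + A| = 18, K = 18/7.


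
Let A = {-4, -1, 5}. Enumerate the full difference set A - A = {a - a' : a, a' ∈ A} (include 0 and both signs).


A - A = {a - a' : a, a' ∈ A}.
Compute a - a' for each ordered pair (a, a'):
a = -4: -4--4=0, -4--1=-3, -4-5=-9
a = -1: -1--4=3, -1--1=0, -1-5=-6
a = 5: 5--4=9, 5--1=6, 5-5=0
Collecting distinct values (and noting 0 appears from a-a):
A - A = {-9, -6, -3, 0, 3, 6, 9}
|A - A| = 7

A - A = {-9, -6, -3, 0, 3, 6, 9}


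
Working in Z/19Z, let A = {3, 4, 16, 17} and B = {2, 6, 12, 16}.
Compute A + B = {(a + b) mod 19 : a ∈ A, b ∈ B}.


Work in Z/19Z: reduce every sum a + b modulo 19.
Enumerate all 16 pairs:
a = 3: 3+2=5, 3+6=9, 3+12=15, 3+16=0
a = 4: 4+2=6, 4+6=10, 4+12=16, 4+16=1
a = 16: 16+2=18, 16+6=3, 16+12=9, 16+16=13
a = 17: 17+2=0, 17+6=4, 17+12=10, 17+16=14
Distinct residues collected: {0, 1, 3, 4, 5, 6, 9, 10, 13, 14, 15, 16, 18}
|A + B| = 13 (out of 19 total residues).

A + B = {0, 1, 3, 4, 5, 6, 9, 10, 13, 14, 15, 16, 18}


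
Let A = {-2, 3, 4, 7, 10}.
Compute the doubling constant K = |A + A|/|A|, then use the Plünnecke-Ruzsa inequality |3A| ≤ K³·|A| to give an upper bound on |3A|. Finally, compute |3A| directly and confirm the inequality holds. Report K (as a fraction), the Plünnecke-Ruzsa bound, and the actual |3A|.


|A| = 5.
Step 1: Compute A + A by enumerating all 25 pairs.
A + A = {-4, 1, 2, 5, 6, 7, 8, 10, 11, 13, 14, 17, 20}, so |A + A| = 13.
Step 2: Doubling constant K = |A + A|/|A| = 13/5 = 13/5 ≈ 2.6000.
Step 3: Plünnecke-Ruzsa gives |3A| ≤ K³·|A| = (2.6000)³ · 5 ≈ 87.8800.
Step 4: Compute 3A = A + A + A directly by enumerating all triples (a,b,c) ∈ A³; |3A| = 24.
Step 5: Check 24 ≤ 87.8800? Yes ✓.

K = 13/5, Plünnecke-Ruzsa bound K³|A| ≈ 87.8800, |3A| = 24, inequality holds.


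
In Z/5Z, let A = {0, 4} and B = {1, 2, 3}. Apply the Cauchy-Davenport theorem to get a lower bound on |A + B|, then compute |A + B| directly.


Cauchy-Davenport: |A + B| ≥ min(p, |A| + |B| - 1) for A, B nonempty in Z/pZ.
|A| = 2, |B| = 3, p = 5.
CD lower bound = min(5, 2 + 3 - 1) = min(5, 4) = 4.
Compute A + B mod 5 directly:
a = 0: 0+1=1, 0+2=2, 0+3=3
a = 4: 4+1=0, 4+2=1, 4+3=2
A + B = {0, 1, 2, 3}, so |A + B| = 4.
Verify: 4 ≥ 4? Yes ✓.

CD lower bound = 4, actual |A + B| = 4.


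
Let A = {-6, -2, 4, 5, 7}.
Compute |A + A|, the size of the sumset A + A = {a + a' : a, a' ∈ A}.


A + A = {a + a' : a, a' ∈ A}; |A| = 5.
General bounds: 2|A| - 1 ≤ |A + A| ≤ |A|(|A|+1)/2, i.e. 9 ≤ |A + A| ≤ 15.
Lower bound 2|A|-1 is attained iff A is an arithmetic progression.
Enumerate sums a + a' for a ≤ a' (symmetric, so this suffices):
a = -6: -6+-6=-12, -6+-2=-8, -6+4=-2, -6+5=-1, -6+7=1
a = -2: -2+-2=-4, -2+4=2, -2+5=3, -2+7=5
a = 4: 4+4=8, 4+5=9, 4+7=11
a = 5: 5+5=10, 5+7=12
a = 7: 7+7=14
Distinct sums: {-12, -8, -4, -2, -1, 1, 2, 3, 5, 8, 9, 10, 11, 12, 14}
|A + A| = 15

|A + A| = 15


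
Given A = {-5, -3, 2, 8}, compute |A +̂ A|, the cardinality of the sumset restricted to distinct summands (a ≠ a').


Restricted sumset: A +̂ A = {a + a' : a ∈ A, a' ∈ A, a ≠ a'}.
Equivalently, take A + A and drop any sum 2a that is achievable ONLY as a + a for a ∈ A (i.e. sums representable only with equal summands).
Enumerate pairs (a, a') with a < a' (symmetric, so each unordered pair gives one sum; this covers all a ≠ a'):
  -5 + -3 = -8
  -5 + 2 = -3
  -5 + 8 = 3
  -3 + 2 = -1
  -3 + 8 = 5
  2 + 8 = 10
Collected distinct sums: {-8, -3, -1, 3, 5, 10}
|A +̂ A| = 6
(Reference bound: |A +̂ A| ≥ 2|A| - 3 for |A| ≥ 2, with |A| = 4 giving ≥ 5.)

|A +̂ A| = 6


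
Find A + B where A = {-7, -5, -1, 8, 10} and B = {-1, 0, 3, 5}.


A + B = {a + b : a ∈ A, b ∈ B}.
Enumerate all |A|·|B| = 5·4 = 20 pairs (a, b) and collect distinct sums.
a = -7: -7+-1=-8, -7+0=-7, -7+3=-4, -7+5=-2
a = -5: -5+-1=-6, -5+0=-5, -5+3=-2, -5+5=0
a = -1: -1+-1=-2, -1+0=-1, -1+3=2, -1+5=4
a = 8: 8+-1=7, 8+0=8, 8+3=11, 8+5=13
a = 10: 10+-1=9, 10+0=10, 10+3=13, 10+5=15
Collecting distinct sums: A + B = {-8, -7, -6, -5, -4, -2, -1, 0, 2, 4, 7, 8, 9, 10, 11, 13, 15}
|A + B| = 17

A + B = {-8, -7, -6, -5, -4, -2, -1, 0, 2, 4, 7, 8, 9, 10, 11, 13, 15}


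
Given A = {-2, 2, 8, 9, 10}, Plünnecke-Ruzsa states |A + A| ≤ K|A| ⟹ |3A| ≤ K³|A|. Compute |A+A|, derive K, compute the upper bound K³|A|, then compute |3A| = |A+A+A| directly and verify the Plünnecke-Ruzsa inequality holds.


|A| = 5.
Step 1: Compute A + A by enumerating all 25 pairs.
A + A = {-4, 0, 4, 6, 7, 8, 10, 11, 12, 16, 17, 18, 19, 20}, so |A + A| = 14.
Step 2: Doubling constant K = |A + A|/|A| = 14/5 = 14/5 ≈ 2.8000.
Step 3: Plünnecke-Ruzsa gives |3A| ≤ K³·|A| = (2.8000)³ · 5 ≈ 109.7600.
Step 4: Compute 3A = A + A + A directly by enumerating all triples (a,b,c) ∈ A³; |3A| = 27.
Step 5: Check 27 ≤ 109.7600? Yes ✓.

K = 14/5, Plünnecke-Ruzsa bound K³|A| ≈ 109.7600, |3A| = 27, inequality holds.


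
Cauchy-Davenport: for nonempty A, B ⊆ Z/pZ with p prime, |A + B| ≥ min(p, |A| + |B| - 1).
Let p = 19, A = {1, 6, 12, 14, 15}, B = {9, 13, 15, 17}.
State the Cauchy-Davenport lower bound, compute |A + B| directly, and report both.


Cauchy-Davenport: |A + B| ≥ min(p, |A| + |B| - 1) for A, B nonempty in Z/pZ.
|A| = 5, |B| = 4, p = 19.
CD lower bound = min(19, 5 + 4 - 1) = min(19, 8) = 8.
Compute A + B mod 19 directly:
a = 1: 1+9=10, 1+13=14, 1+15=16, 1+17=18
a = 6: 6+9=15, 6+13=0, 6+15=2, 6+17=4
a = 12: 12+9=2, 12+13=6, 12+15=8, 12+17=10
a = 14: 14+9=4, 14+13=8, 14+15=10, 14+17=12
a = 15: 15+9=5, 15+13=9, 15+15=11, 15+17=13
A + B = {0, 2, 4, 5, 6, 8, 9, 10, 11, 12, 13, 14, 15, 16, 18}, so |A + B| = 15.
Verify: 15 ≥ 8? Yes ✓.

CD lower bound = 8, actual |A + B| = 15.


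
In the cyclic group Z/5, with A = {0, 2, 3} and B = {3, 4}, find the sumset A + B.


Work in Z/5Z: reduce every sum a + b modulo 5.
Enumerate all 6 pairs:
a = 0: 0+3=3, 0+4=4
a = 2: 2+3=0, 2+4=1
a = 3: 3+3=1, 3+4=2
Distinct residues collected: {0, 1, 2, 3, 4}
|A + B| = 5 (out of 5 total residues).

A + B = {0, 1, 2, 3, 4}


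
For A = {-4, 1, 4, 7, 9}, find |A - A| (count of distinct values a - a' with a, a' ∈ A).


A - A = {a - a' : a, a' ∈ A}; |A| = 5.
Bounds: 2|A|-1 ≤ |A - A| ≤ |A|² - |A| + 1, i.e. 9 ≤ |A - A| ≤ 21.
Note: 0 ∈ A - A always (from a - a). The set is symmetric: if d ∈ A - A then -d ∈ A - A.
Enumerate nonzero differences d = a - a' with a > a' (then include -d):
Positive differences: {2, 3, 5, 6, 8, 11, 13}
Full difference set: {0} ∪ (positive diffs) ∪ (negative diffs).
|A - A| = 1 + 2·7 = 15 (matches direct enumeration: 15).

|A - A| = 15


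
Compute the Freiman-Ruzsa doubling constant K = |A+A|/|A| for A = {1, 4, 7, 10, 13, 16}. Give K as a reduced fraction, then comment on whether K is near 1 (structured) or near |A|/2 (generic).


|A| = 6.
Compute A + A by enumerating all 36 pairs.
A + A = {2, 5, 8, 11, 14, 17, 20, 23, 26, 29, 32}, so |A + A| = 11.
K = |A + A| / |A| = 11/6 (already in lowest terms) ≈ 1.8333.
Reference: AP of size 6 gives K = 11/6 ≈ 1.8333; a fully generic set of size 6 gives K ≈ 3.5000.

|A| = 6, |A + A| = 11, K = 11/6.


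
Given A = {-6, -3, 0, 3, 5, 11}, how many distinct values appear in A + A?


A + A = {a + a' : a, a' ∈ A}; |A| = 6.
General bounds: 2|A| - 1 ≤ |A + A| ≤ |A|(|A|+1)/2, i.e. 11 ≤ |A + A| ≤ 21.
Lower bound 2|A|-1 is attained iff A is an arithmetic progression.
Enumerate sums a + a' for a ≤ a' (symmetric, so this suffices):
a = -6: -6+-6=-12, -6+-3=-9, -6+0=-6, -6+3=-3, -6+5=-1, -6+11=5
a = -3: -3+-3=-6, -3+0=-3, -3+3=0, -3+5=2, -3+11=8
a = 0: 0+0=0, 0+3=3, 0+5=5, 0+11=11
a = 3: 3+3=6, 3+5=8, 3+11=14
a = 5: 5+5=10, 5+11=16
a = 11: 11+11=22
Distinct sums: {-12, -9, -6, -3, -1, 0, 2, 3, 5, 6, 8, 10, 11, 14, 16, 22}
|A + A| = 16

|A + A| = 16


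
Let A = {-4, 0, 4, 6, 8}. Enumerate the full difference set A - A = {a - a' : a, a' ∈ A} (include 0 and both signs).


A - A = {a - a' : a, a' ∈ A}.
Compute a - a' for each ordered pair (a, a'):
a = -4: -4--4=0, -4-0=-4, -4-4=-8, -4-6=-10, -4-8=-12
a = 0: 0--4=4, 0-0=0, 0-4=-4, 0-6=-6, 0-8=-8
a = 4: 4--4=8, 4-0=4, 4-4=0, 4-6=-2, 4-8=-4
a = 6: 6--4=10, 6-0=6, 6-4=2, 6-6=0, 6-8=-2
a = 8: 8--4=12, 8-0=8, 8-4=4, 8-6=2, 8-8=0
Collecting distinct values (and noting 0 appears from a-a):
A - A = {-12, -10, -8, -6, -4, -2, 0, 2, 4, 6, 8, 10, 12}
|A - A| = 13

A - A = {-12, -10, -8, -6, -4, -2, 0, 2, 4, 6, 8, 10, 12}


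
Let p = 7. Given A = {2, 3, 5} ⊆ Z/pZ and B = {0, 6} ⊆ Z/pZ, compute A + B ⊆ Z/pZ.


Work in Z/7Z: reduce every sum a + b modulo 7.
Enumerate all 6 pairs:
a = 2: 2+0=2, 2+6=1
a = 3: 3+0=3, 3+6=2
a = 5: 5+0=5, 5+6=4
Distinct residues collected: {1, 2, 3, 4, 5}
|A + B| = 5 (out of 7 total residues).

A + B = {1, 2, 3, 4, 5}


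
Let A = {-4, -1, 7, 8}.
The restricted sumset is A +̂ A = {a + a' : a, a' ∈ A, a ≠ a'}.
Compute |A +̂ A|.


Restricted sumset: A +̂ A = {a + a' : a ∈ A, a' ∈ A, a ≠ a'}.
Equivalently, take A + A and drop any sum 2a that is achievable ONLY as a + a for a ∈ A (i.e. sums representable only with equal summands).
Enumerate pairs (a, a') with a < a' (symmetric, so each unordered pair gives one sum; this covers all a ≠ a'):
  -4 + -1 = -5
  -4 + 7 = 3
  -4 + 8 = 4
  -1 + 7 = 6
  -1 + 8 = 7
  7 + 8 = 15
Collected distinct sums: {-5, 3, 4, 6, 7, 15}
|A +̂ A| = 6
(Reference bound: |A +̂ A| ≥ 2|A| - 3 for |A| ≥ 2, with |A| = 4 giving ≥ 5.)

|A +̂ A| = 6


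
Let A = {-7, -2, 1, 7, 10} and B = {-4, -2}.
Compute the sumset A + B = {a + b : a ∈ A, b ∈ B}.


A + B = {a + b : a ∈ A, b ∈ B}.
Enumerate all |A|·|B| = 5·2 = 10 pairs (a, b) and collect distinct sums.
a = -7: -7+-4=-11, -7+-2=-9
a = -2: -2+-4=-6, -2+-2=-4
a = 1: 1+-4=-3, 1+-2=-1
a = 7: 7+-4=3, 7+-2=5
a = 10: 10+-4=6, 10+-2=8
Collecting distinct sums: A + B = {-11, -9, -6, -4, -3, -1, 3, 5, 6, 8}
|A + B| = 10

A + B = {-11, -9, -6, -4, -3, -1, 3, 5, 6, 8}


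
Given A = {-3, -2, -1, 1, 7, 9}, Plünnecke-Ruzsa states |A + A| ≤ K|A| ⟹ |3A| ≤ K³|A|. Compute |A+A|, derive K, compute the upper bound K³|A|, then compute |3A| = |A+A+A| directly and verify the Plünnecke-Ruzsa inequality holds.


|A| = 6.
Step 1: Compute A + A by enumerating all 36 pairs.
A + A = {-6, -5, -4, -3, -2, -1, 0, 2, 4, 5, 6, 7, 8, 10, 14, 16, 18}, so |A + A| = 17.
Step 2: Doubling constant K = |A + A|/|A| = 17/6 = 17/6 ≈ 2.8333.
Step 3: Plünnecke-Ruzsa gives |3A| ≤ K³·|A| = (2.8333)³ · 6 ≈ 136.4722.
Step 4: Compute 3A = A + A + A directly by enumerating all triples (a,b,c) ∈ A³; |3A| = 31.
Step 5: Check 31 ≤ 136.4722? Yes ✓.

K = 17/6, Plünnecke-Ruzsa bound K³|A| ≈ 136.4722, |3A| = 31, inequality holds.


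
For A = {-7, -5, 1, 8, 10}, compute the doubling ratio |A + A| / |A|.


|A| = 5.
Compute A + A by enumerating all 25 pairs.
A + A = {-14, -12, -10, -6, -4, 1, 2, 3, 5, 9, 11, 16, 18, 20}, so |A + A| = 14.
K = |A + A| / |A| = 14/5 (already in lowest terms) ≈ 2.8000.
Reference: AP of size 5 gives K = 9/5 ≈ 1.8000; a fully generic set of size 5 gives K ≈ 3.0000.

|A| = 5, |A + A| = 14, K = 14/5.


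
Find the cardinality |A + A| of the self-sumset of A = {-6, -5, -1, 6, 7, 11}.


A + A = {a + a' : a, a' ∈ A}; |A| = 6.
General bounds: 2|A| - 1 ≤ |A + A| ≤ |A|(|A|+1)/2, i.e. 11 ≤ |A + A| ≤ 21.
Lower bound 2|A|-1 is attained iff A is an arithmetic progression.
Enumerate sums a + a' for a ≤ a' (symmetric, so this suffices):
a = -6: -6+-6=-12, -6+-5=-11, -6+-1=-7, -6+6=0, -6+7=1, -6+11=5
a = -5: -5+-5=-10, -5+-1=-6, -5+6=1, -5+7=2, -5+11=6
a = -1: -1+-1=-2, -1+6=5, -1+7=6, -1+11=10
a = 6: 6+6=12, 6+7=13, 6+11=17
a = 7: 7+7=14, 7+11=18
a = 11: 11+11=22
Distinct sums: {-12, -11, -10, -7, -6, -2, 0, 1, 2, 5, 6, 10, 12, 13, 14, 17, 18, 22}
|A + A| = 18

|A + A| = 18


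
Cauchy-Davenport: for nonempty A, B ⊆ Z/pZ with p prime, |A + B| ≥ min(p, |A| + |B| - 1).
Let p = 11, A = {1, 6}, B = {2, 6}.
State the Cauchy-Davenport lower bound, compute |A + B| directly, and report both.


Cauchy-Davenport: |A + B| ≥ min(p, |A| + |B| - 1) for A, B nonempty in Z/pZ.
|A| = 2, |B| = 2, p = 11.
CD lower bound = min(11, 2 + 2 - 1) = min(11, 3) = 3.
Compute A + B mod 11 directly:
a = 1: 1+2=3, 1+6=7
a = 6: 6+2=8, 6+6=1
A + B = {1, 3, 7, 8}, so |A + B| = 4.
Verify: 4 ≥ 3? Yes ✓.

CD lower bound = 3, actual |A + B| = 4.


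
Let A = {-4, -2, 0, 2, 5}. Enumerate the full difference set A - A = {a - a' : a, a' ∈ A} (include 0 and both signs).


A - A = {a - a' : a, a' ∈ A}.
Compute a - a' for each ordered pair (a, a'):
a = -4: -4--4=0, -4--2=-2, -4-0=-4, -4-2=-6, -4-5=-9
a = -2: -2--4=2, -2--2=0, -2-0=-2, -2-2=-4, -2-5=-7
a = 0: 0--4=4, 0--2=2, 0-0=0, 0-2=-2, 0-5=-5
a = 2: 2--4=6, 2--2=4, 2-0=2, 2-2=0, 2-5=-3
a = 5: 5--4=9, 5--2=7, 5-0=5, 5-2=3, 5-5=0
Collecting distinct values (and noting 0 appears from a-a):
A - A = {-9, -7, -6, -5, -4, -3, -2, 0, 2, 3, 4, 5, 6, 7, 9}
|A - A| = 15

A - A = {-9, -7, -6, -5, -4, -3, -2, 0, 2, 3, 4, 5, 6, 7, 9}


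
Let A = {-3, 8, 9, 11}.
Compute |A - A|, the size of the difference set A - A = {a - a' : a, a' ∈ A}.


A - A = {a - a' : a, a' ∈ A}; |A| = 4.
Bounds: 2|A|-1 ≤ |A - A| ≤ |A|² - |A| + 1, i.e. 7 ≤ |A - A| ≤ 13.
Note: 0 ∈ A - A always (from a - a). The set is symmetric: if d ∈ A - A then -d ∈ A - A.
Enumerate nonzero differences d = a - a' with a > a' (then include -d):
Positive differences: {1, 2, 3, 11, 12, 14}
Full difference set: {0} ∪ (positive diffs) ∪ (negative diffs).
|A - A| = 1 + 2·6 = 13 (matches direct enumeration: 13).

|A - A| = 13


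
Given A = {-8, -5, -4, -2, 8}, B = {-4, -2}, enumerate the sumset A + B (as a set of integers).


A + B = {a + b : a ∈ A, b ∈ B}.
Enumerate all |A|·|B| = 5·2 = 10 pairs (a, b) and collect distinct sums.
a = -8: -8+-4=-12, -8+-2=-10
a = -5: -5+-4=-9, -5+-2=-7
a = -4: -4+-4=-8, -4+-2=-6
a = -2: -2+-4=-6, -2+-2=-4
a = 8: 8+-4=4, 8+-2=6
Collecting distinct sums: A + B = {-12, -10, -9, -8, -7, -6, -4, 4, 6}
|A + B| = 9

A + B = {-12, -10, -9, -8, -7, -6, -4, 4, 6}
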